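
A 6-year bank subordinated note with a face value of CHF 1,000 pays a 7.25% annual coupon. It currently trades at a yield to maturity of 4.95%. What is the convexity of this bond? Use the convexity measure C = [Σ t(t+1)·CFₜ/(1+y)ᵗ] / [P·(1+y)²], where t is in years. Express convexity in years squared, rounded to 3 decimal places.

With y = 0.0495:
  t   CF        PV=CF/(1+0.0495)^t    t·PV        t(t+1)·PV
  1        72.50        69.0805        69.0805         138.1610
  2        72.50        65.8223       131.6446         394.9339
  3        72.50        62.7178       188.1533         752.6134
  4        72.50        59.7597       239.0387       1,195.1935
  5        72.50        56.9411       284.7055       1,708.2328
  6     1,072.50       802.6064     4,815.6387      33,709.4707
  Σ                  1,116.9278     5,728.2613      37,898.6053
P = 1,116.9278.
Convexity = Σ t(t+1)·PV / [P·(1+y)²] = 37,898.6053 / (1,116.9278 × 1.101450) = 30.80585.

30.806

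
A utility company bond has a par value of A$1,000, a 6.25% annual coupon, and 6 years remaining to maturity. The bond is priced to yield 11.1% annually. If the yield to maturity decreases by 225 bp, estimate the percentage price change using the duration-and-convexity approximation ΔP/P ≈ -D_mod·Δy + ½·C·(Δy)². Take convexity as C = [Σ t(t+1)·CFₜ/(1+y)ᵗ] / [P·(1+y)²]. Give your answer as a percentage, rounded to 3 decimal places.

+10.955%

With y = 0.111:
  t   CF        PV=CF/(1+0.111)^t    t·PV        t(t+1)·PV
  1        62.50        56.2556        56.2556         112.5113
  2        62.50        50.6351       101.2703         303.8108
  3        62.50        45.5762       136.7285         546.9141
  4        62.50        41.0227       164.0906         820.4531
  5        62.50        36.9241       184.6204       1,107.7225
  6     1,062.50       564.9950     3,389.9698      23,729.7889
  Σ                    795.4086     4,032.9353      26,621.2006
P = 795.4086; D_Mac = 5.07027 yrs; D_mod = 4.56370 yrs; C = 27.11498.
Duration effect: -4.56370 × (-0.0225) = +0.102683
Convexity effect: 0.5 × 27.11498 × (-0.0225)² = +0.0068635
ΔP/P ≈ +0.102683 + 0.0068635 = +0.109547 = +10.9547%.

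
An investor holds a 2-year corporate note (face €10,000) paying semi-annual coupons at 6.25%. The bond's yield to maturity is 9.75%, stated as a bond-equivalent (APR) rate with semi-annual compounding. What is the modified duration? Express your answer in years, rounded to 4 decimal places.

Periodic yield y = 0.04875. First find Macaulay duration:
  t   CF        PV=CF/(1+0.04875)^t    t·PV
  1       312.50       297.9738       297.9738
  2       312.50       284.1228       568.2456
  3       312.50       270.9157       812.7470
  4    10,312.50     8,524.6404    34,098.5615
  Σ                  9,377.6526    35,777.5278
P = 9,377.6526; Macaulay duration = 35,777.5278 / 9,377.6526 = 3.81519 half-year periods = 1.90760 years.
Modified duration = D_Mac / (1 + y) = 1.90760 / 1.04875 = 1.81892 years.

1.8189 years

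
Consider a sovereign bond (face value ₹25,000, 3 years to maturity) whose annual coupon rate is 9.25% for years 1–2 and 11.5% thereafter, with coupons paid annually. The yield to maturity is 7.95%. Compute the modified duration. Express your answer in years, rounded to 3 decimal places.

Periodic yield y = 0.0795. First find Macaulay duration:
  t   CF        PV=CF/(1+0.0795)^t    t·PV
  1     2,312.50     2,142.1955     2,142.1955
  2     2,312.50     1,984.4330     3,968.8661
  3    27,875.00    22,158.8356    66,476.5069
  Σ                 26,285.4641    72,587.5684
P = 26,285.4641; Macaulay duration = 72,587.5684 / 26,285.4641 = 2.76151 years.
Modified duration = D_Mac / (1 + y) = 2.76151 / 1.0795 = 2.55814 years.

2.558 years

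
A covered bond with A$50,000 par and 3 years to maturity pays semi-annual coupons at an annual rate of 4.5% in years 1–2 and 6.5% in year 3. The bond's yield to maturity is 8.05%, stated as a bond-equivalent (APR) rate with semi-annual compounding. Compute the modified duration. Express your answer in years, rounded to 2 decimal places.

Periodic yield y = 0.04025. First find Macaulay duration:
  t   CF        PV=CF/(1+0.04025)^t    t·PV
  1     1,125.00     1,081.4708     1,081.4708
  2     1,125.00     1,039.6259     2,079.2517
  3     1,125.00       999.4000     2,998.2000
  4     1,125.00       960.7306     3,842.9224
  5     1,625.00     1,334.0274     6,670.1369
  6    51,625.00    40,741.1907   244,447.1444
  Σ                 46,156.4454   261,119.1263
P = 46,156.4454; Macaulay duration = 261,119.1263 / 46,156.4454 = 5.65726 half-year periods = 2.82863 years.
Modified duration = D_Mac / (1 + y) = 2.82863 / 1.04025 = 2.71918 years.

2.72 years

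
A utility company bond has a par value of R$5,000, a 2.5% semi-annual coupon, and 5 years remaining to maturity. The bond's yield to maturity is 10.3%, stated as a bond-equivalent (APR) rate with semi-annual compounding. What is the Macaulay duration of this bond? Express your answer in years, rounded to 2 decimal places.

Periodic yield y = 0.0515. Discount each cash flow and weight by its period:
  t   CF        PV=CF/(1+0.0515)^t    t·PV
  1        62.50        59.4389        59.4389
  2        62.50        56.5277       113.0554
  3        62.50        53.7591       161.2774
  4        62.50        51.1261       204.5045
  5        62.50        48.6221       243.1105
  6        62.50        46.2407       277.4442
  7        62.50        43.9759       307.8315
  8        62.50        41.8221       334.5768
  9        62.50        39.7737       357.9637
  10    5,062.50     3,063.8836    30,638.8363
  Σ                  3,505.1701    32,698.0392
Price P = Σ PV = 3,505.1701.
Macaulay duration = Σ(t·PV) / P = 32,698.0392 / 3,505.1701 = 9.32852 half-year periods.
In years: 9.32852 / 2 = 4.66426 years.

4.66 years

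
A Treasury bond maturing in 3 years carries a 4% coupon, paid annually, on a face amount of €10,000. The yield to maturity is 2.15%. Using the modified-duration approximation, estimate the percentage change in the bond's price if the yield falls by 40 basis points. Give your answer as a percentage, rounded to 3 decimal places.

Periodic yield y = 0.0215. Modified duration first:
  t   CF        PV=CF/(1+0.0215)^t    t·PV
  1       400.00       391.5810       391.5810
  2       400.00       383.3392       766.6784
  3    10,400.00     9,757.0432    29,271.1295
  Σ                 10,531.9634    30,429.3889
P = 10,531.9634; D_Mac = 2.88924 yrs; D_mod = 2.88924/(1+0.0215) = 2.82843 yrs.
ΔP/P ≈ -D_mod · Δy = -2.82843 × (-0.004) = +0.011314 = +1.1314%.

+1.131%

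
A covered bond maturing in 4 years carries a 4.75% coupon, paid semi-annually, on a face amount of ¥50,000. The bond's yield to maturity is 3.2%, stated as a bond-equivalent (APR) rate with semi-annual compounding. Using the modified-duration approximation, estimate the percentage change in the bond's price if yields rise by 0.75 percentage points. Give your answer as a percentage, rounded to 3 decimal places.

Periodic yield y = 0.016. Modified duration first:
  t   CF        PV=CF/(1+0.016)^t    t·PV
  1     1,187.50     1,168.7992     1,168.7992
  2     1,187.50     1,150.3929     2,300.7859
  3     1,187.50     1,132.2765     3,396.8295
  4     1,187.50     1,114.4454     4,457.7815
  5     1,187.50     1,096.8951     5,484.4753
  6     1,187.50     1,079.6211     6,477.7267
  7     1,187.50     1,062.6192     7,438.3345
  8    51,187.50    45,083.1503   360,665.2021
  Σ                 52,888.1997   391,389.9346
P = 52,888.1997; D_Mac = 7.40033 half-year periods = 3.70016 yrs; D_mod = 3.70016/(1+0.016) = 3.64189 yrs.
ΔP/P ≈ -D_mod · Δy = -3.64189 × (+0.0075) = -0.027314 = -2.7314%.

-2.731%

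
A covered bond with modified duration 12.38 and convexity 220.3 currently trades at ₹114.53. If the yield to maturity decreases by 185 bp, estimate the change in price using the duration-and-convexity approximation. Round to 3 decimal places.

Duration effect: -D_mod·Δy = -12.38 × (-0.0185) = +0.229030
Convexity effect: ½·C·(Δy)² = 0.5 × 220.3 × (-0.0185)² = +0.0376988375
ΔP/P ≈ +0.229030 + 0.0376988375 = +0.2667288375
ΔP ≈ 114.53 × (+0.2667288375) = +30.548453758875.

+₹30.548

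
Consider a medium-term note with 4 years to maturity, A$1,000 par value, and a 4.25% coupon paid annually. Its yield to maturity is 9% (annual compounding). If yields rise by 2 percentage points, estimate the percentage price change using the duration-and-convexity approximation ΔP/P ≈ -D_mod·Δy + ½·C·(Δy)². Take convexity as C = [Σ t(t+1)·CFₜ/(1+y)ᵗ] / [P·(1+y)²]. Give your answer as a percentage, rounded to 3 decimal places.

-6.552%

With y = 0.09:
  t   CF        PV=CF/(1+0.09)^t    t·PV        t(t+1)·PV
  1        42.50        38.9908        38.9908          77.9817
  2        42.50        35.7714        71.5428         214.6284
  3        42.50        32.8178        98.4534         393.8136
  4     1,042.50       738.5333     2,954.1331      14,770.6657
  Σ                    846.1133     3,163.1201      15,457.0893
P = 846.1133; D_Mac = 3.73841 yrs; D_mod = 3.42974 yrs; C = 15.37610.
Duration effect: -3.42974 × (+0.02) = -0.068595
Convexity effect: 0.5 × 15.37610 × (0.02)² = +0.0030752
ΔP/P ≈ -0.068595 + 0.0030752 = -0.065519 = -6.5519%.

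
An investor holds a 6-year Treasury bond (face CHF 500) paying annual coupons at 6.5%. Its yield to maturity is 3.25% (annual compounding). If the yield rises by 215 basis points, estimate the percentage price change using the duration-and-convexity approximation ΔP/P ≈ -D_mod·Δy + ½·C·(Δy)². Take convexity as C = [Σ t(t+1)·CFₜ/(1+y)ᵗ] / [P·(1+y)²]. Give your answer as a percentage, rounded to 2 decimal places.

-10.13%

With y = 0.0325:
  t   CF        PV=CF/(1+0.0325)^t    t·PV        t(t+1)·PV
  1        32.50        31.4770        31.4770          62.9540
  2        32.50        30.4862        60.9724         182.9172
  3        32.50        29.5266        88.5797         354.3190
  4        32.50        28.5972       114.3887         571.9435
  5        32.50        27.6970       138.4851         830.9106
  6       532.50       439.5206     2,637.1237      18,459.8658
  Σ                    587.3046     3,071.0266      20,462.9101
P = 587.3046; D_Mac = 5.22902 yrs; D_mod = 5.06442 yrs; C = 32.68315.
Duration effect: -5.06442 × (+0.0215) = -0.108885
Convexity effect: 0.5 × 32.68315 × (0.0215)² = +0.0075539
ΔP/P ≈ -0.108885 + 0.0075539 = -0.101331 = -10.1331%.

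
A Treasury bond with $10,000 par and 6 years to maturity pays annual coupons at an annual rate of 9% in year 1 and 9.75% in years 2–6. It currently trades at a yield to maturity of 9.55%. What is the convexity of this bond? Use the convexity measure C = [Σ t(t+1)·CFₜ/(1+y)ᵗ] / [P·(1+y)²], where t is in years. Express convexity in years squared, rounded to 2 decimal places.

26.13

With y = 0.0955:
  t   CF        PV=CF/(1+0.0955)^t    t·PV        t(t+1)·PV
  1       900.00       821.5427       821.5427       1,643.0853
  2       975.00       812.4186     1,624.8372       4,874.5115
  3       975.00       741.5962     2,224.7885       8,899.1539
  4       975.00       676.9477     2,707.7906      13,538.9531
  5       975.00       617.9349     3,089.6744      18,538.0462
  6    10,975.00     6,349.3642    38,096.1851     266,673.2955
  Σ                 10,019.8041    48,564.8184     314,167.0456
P = 10,019.8041.
Convexity = Σ t(t+1)·PV / [P·(1+y)²] = 314,167.0456 / (10,019.8041 × 1.200120) = 26.12622.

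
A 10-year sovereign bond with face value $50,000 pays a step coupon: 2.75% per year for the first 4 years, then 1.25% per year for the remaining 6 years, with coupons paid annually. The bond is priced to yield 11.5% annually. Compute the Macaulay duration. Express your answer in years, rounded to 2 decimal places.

Periodic yield y = 0.115. Discount each cash flow and weight by its year:
  t   CF        PV=CF/(1+0.115)^t    t·PV
  1     1,375.00     1,233.1839     1,233.1839
  2     1,375.00     1,105.9945     2,211.9890
  3     1,375.00       991.9233     2,975.7699
  4     1,375.00       889.6173     3,558.4693
  5       625.00       362.6650     1,813.3251
  6       625.00       325.2601     1,951.5607
  7       625.00       291.7131     2,041.9918
  8       625.00       261.6261     2,093.0089
  9       625.00       234.6422     2,111.7802
  10   50,625.00    17,045.7597   170,457.5972
  Σ                 22,742.3853   190,448.6760
Price P = Σ PV = 22,742.3853.
Macaulay duration = Σ(t·PV) / P = 190,448.6760 / 22,742.3853 = 8.37417 years.

8.37 years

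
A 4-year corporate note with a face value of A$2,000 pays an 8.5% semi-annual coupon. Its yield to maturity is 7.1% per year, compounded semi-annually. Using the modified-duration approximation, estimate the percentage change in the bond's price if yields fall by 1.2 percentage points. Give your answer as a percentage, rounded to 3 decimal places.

+4.042%

Periodic yield y = 0.0355. Modified duration first:
  t   CF        PV=CF/(1+0.0355)^t    t·PV
  1        85.00        82.0859        82.0859
  2        85.00        79.2718       158.5436
  3        85.00        76.5541       229.6624
  4        85.00        73.9296       295.7185
  5        85.00        71.3951       356.9755
  6        85.00        68.9475       413.6848
  7        85.00        66.5837       466.0862
  8     2,085.00     1,577.2671    12,618.1365
  Σ                  2,096.0349    14,620.8934
P = 2,096.0349; D_Mac = 6.97550 half-year periods = 3.48775 yrs; D_mod = 3.48775/(1+0.0355) = 3.36818 yrs.
ΔP/P ≈ -D_mod · Δy = -3.36818 × (-0.012) = +0.040418 = +4.0418%.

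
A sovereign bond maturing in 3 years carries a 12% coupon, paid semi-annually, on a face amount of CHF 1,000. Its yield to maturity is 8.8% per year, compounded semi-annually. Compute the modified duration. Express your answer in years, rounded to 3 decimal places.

Periodic yield y = 0.044. First find Macaulay duration:
  t   CF        PV=CF/(1+0.044)^t    t·PV
  1        60.00        57.4713        57.4713
  2        60.00        55.0491       110.0982
  3        60.00        52.7290       158.1871
  4        60.00        50.5067       202.0269
  5        60.00        48.3781       241.8905
  6     1,060.00       818.6587     4,911.9521
  Σ                  1,082.7929     5,681.6261
P = 1,082.7929; Macaulay duration = 5,681.6261 / 1,082.7929 = 5.24720 half-year periods = 2.62360 years.
Modified duration = D_Mac / (1 + y) = 2.62360 / 1.044 = 2.51302 years.

2.513 years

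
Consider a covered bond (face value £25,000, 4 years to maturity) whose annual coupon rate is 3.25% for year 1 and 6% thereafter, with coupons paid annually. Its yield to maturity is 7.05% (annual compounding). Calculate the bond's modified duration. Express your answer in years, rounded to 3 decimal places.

Periodic yield y = 0.0705. First find Macaulay duration:
  t   CF        PV=CF/(1+0.0705)^t    t·PV
  1       812.50       758.9911       758.9911
  2     1,500.00     1,308.9345     2,617.8690
  3     1,500.00     1,222.7319     3,668.1957
  4    26,500.00    20,178.9790    80,715.9158
  Σ                 23,469.6365    87,760.9717
P = 23,469.6365; Macaulay duration = 87,760.9717 / 23,469.6365 = 3.73934 years.
Modified duration = D_Mac / (1 + y) = 3.73934 / 1.0705 = 3.49308 years.

3.493 years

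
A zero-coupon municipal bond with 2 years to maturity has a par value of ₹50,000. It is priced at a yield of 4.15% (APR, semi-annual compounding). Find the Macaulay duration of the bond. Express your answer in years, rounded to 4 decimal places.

A zero-coupon bond has a single cash flow at maturity, so its Macaulay duration equals its maturity: 2 years.
(Equivalently: 4 semi-annual periods ÷ 2 = 2 years.)

2.0000 years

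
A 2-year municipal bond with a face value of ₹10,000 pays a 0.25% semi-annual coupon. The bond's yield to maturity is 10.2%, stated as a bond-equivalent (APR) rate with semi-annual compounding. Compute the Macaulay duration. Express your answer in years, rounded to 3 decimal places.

1.996 years

Periodic yield y = 0.051. Discount each cash flow and weight by its period:
  t   CF        PV=CF/(1+0.051)^t    t·PV
  1        12.50        11.8934        11.8934
  2        12.50        11.3163        22.6326
  3        12.50        10.7672        32.3015
  4    10,012.50     8,206.0029    32,824.0115
  Σ                  8,239.9798    32,890.8391
Price P = Σ PV = 8,239.9798.
Macaulay duration = Σ(t·PV) / P = 32,890.8391 / 8,239.9798 = 3.99162 half-year periods.
In years: 3.99162 / 2 = 1.99581 years.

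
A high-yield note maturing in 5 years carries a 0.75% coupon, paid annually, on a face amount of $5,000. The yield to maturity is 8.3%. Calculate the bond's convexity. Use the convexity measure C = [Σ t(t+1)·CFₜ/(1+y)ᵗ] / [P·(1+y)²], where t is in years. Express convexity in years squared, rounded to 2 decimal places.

24.96

With y = 0.083:
  t   CF        PV=CF/(1+0.083)^t    t·PV        t(t+1)·PV
  1        37.50        34.6260        34.6260          69.2521
  2        37.50        31.9723        63.9447         191.8340
  3        37.50        29.5220        88.5660         354.2641
  4        37.50        27.2595       109.0379         545.1894
  5     5,037.50     3,381.2149    16,906.0746     101,436.4474
  Σ                  3,504.5948    17,202.2492     102,596.9871
P = 3,504.5948.
Convexity = Σ t(t+1)·PV / [P·(1+y)²] = 102,596.9871 / (3,504.5948 × 1.172889) = 24.95973.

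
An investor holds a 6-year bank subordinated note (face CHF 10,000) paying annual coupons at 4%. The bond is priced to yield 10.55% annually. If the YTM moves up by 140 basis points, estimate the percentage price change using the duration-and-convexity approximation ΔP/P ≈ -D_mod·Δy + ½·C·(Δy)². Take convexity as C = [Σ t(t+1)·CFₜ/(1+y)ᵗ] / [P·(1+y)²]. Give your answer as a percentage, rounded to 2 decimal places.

-6.47%

With y = 0.1055:
  t   CF        PV=CF/(1+0.1055)^t    t·PV        t(t+1)·PV
  1       400.00       361.8272       361.8272         723.6545
  2       400.00       327.2974       654.5947       1,963.7841
  3       400.00       296.0627       888.1882       3,552.7529
  4       400.00       267.8089     1,071.2356       5,356.1780
  5       400.00       242.2514     1,211.2569       7,267.5414
  6    10,400.00     5,697.4544    34,184.7264     239,293.0847
  Σ                  7,192.7020    38,371.8290     258,156.9955
P = 7,192.7020; D_Mac = 5.33483 yrs; D_mod = 4.82572 yrs; C = 29.36800.
Duration effect: -4.82572 × (+0.014) = -0.067560
Convexity effect: 0.5 × 29.36800 × (0.014)² = +0.0028781
ΔP/P ≈ -0.067560 + 0.0028781 = -0.064682 = -6.4682%.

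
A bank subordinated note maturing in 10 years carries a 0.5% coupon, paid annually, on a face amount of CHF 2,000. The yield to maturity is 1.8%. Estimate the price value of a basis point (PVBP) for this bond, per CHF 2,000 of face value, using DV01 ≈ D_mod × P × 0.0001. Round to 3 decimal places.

CHF 1.691

Periodic yield y = 0.018.
  t   CF        PV=CF/(1+0.018)^t    t·PV
  1        10.00         9.8232         9.8232
  2        10.00         9.6495        19.2990
  3        10.00         9.4789        28.4366
  4        10.00         9.3113        37.2451
  5        10.00         9.1466        45.7331
  6        10.00         8.9849        53.9094
  7        10.00         8.8260        61.7822
  8        10.00         8.6700        69.3598
  9        10.00         8.5167        76.6501
  10    2,010.00     1,681.5829    16,815.8288
  Σ                  1,763.9899    17,218.0673
P = 1,763.9899; D_Mac = 9.76086 yrs; D_mod = 9.58828 yrs.
DV01 ≈ 9.58828 × 1,763.9899 × 0.0001 = 1.691362.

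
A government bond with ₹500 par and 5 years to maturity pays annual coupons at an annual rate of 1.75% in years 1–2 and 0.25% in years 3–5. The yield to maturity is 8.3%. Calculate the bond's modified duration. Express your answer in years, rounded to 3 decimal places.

4.467 years

Periodic yield y = 0.083. First find Macaulay duration:
  t   CF        PV=CF/(1+0.083)^t    t·PV
  1         8.75         8.0794         8.0794
  2         8.75         7.4602        14.9204
  3         1.25         0.9841         2.9522
  4         1.25         0.9086         3.6346
  5       501.25       336.4435     1,682.2173
  Σ                    353.8758     1,711.8040
P = 353.8758; Macaulay duration = 1,711.8040 / 353.8758 = 4.83730 years.
Modified duration = D_Mac / (1 + y) = 4.83730 / 1.083 = 4.46658 years.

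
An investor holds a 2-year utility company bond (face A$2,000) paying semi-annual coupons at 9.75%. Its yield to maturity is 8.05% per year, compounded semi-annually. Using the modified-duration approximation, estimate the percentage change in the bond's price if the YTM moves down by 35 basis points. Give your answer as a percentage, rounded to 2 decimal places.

Periodic yield y = 0.04025. Modified duration first:
  t   CF        PV=CF/(1+0.04025)^t    t·PV
  1        97.50        93.7275        93.7275
  2        97.50        90.1009       180.2018
  3        97.50        86.6147       259.8440
  4     2,097.50     1,791.2288     7,164.9153
  Σ                  2,061.6719     7,698.6886
P = 2,061.6719; D_Mac = 3.73420 half-year periods = 1.86710 yrs; D_mod = 1.86710/(1+0.04025) = 1.79486 yrs.
ΔP/P ≈ -D_mod · Δy = -1.79486 × (-0.0035) = +0.006282 = +0.6282%.

+0.63%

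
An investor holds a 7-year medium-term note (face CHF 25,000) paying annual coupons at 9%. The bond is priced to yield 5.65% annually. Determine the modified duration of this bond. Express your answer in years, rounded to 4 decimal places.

5.3223 years

Periodic yield y = 0.0565. First find Macaulay duration:
  t   CF        PV=CF/(1+0.0565)^t    t·PV
  1     2,250.00     2,129.6735     2,129.6735
  2     2,250.00     2,015.7818     4,031.5636
  3     2,250.00     1,907.9809     5,723.9426
  4     2,250.00     1,805.9450     7,223.7799
  5     2,250.00     1,709.3658     8,546.8290
  6     2,250.00     1,617.9515     9,707.7092
  7    27,250.00    18,547.2701   129,830.8908
  Σ                 29,733.9685   167,194.3885
P = 29,733.9685; Macaulay duration = 167,194.3885 / 29,733.9685 = 5.62301 years.
Modified duration = D_Mac / (1 + y) = 5.62301 / 1.0565 = 5.32230 years.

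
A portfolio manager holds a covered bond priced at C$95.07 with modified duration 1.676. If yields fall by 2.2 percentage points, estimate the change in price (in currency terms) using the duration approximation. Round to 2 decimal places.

+C$3.51

Duration approximation: ΔP/P ≈ -D_mod · Δy = -1.676 × (-0.022) = +0.036872.
ΔP ≈ 95.07 × (+0.036872) = +3.50542104.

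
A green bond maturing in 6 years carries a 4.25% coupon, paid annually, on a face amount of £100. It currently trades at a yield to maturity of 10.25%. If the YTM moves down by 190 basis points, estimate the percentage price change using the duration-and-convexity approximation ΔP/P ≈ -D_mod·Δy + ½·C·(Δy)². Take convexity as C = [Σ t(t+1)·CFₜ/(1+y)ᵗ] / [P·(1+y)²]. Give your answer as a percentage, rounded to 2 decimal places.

With y = 0.1025:
  t   CF        PV=CF/(1+0.1025)^t    t·PV        t(t+1)·PV
  1         4.25         3.8549         3.8549           7.7098
  2         4.25         3.4965         6.9930          20.9789
  3         4.25         3.1714         9.5142          38.0570
  4         4.25         2.8766        11.5063          57.5313
  5         4.25         2.6091        13.0457          78.2739
  6       104.25        58.0503       348.3018       2,438.1126
  Σ                     74.0588       393.2158       2,640.6636
P = 74.0588; D_Mac = 5.30951 yrs; D_mod = 4.81588 yrs; C = 29.33454.
Duration effect: -4.81588 × (-0.019) = +0.091502
Convexity effect: 0.5 × 29.33454 × (-0.019)² = +0.0052949
ΔP/P ≈ +0.091502 + 0.0052949 = +0.096797 = +9.6797%.

+9.68%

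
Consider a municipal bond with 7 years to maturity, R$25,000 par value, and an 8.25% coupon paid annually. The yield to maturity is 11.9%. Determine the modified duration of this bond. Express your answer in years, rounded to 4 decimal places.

4.8594 years

Periodic yield y = 0.119. First find Macaulay duration:
  t   CF        PV=CF/(1+0.119)^t    t·PV
  1     2,062.50     1,843.1635     1,843.1635
  2     2,062.50     1,647.1524     3,294.3048
  3     2,062.50     1,471.9861     4,415.9582
  4     2,062.50     1,315.4478     5,261.7911
  5     2,062.50     1,175.5565     5,877.7827
  6     2,062.50     1,050.5420     6,303.2523
  7    27,062.50    12,318.4853    86,229.3968
  Σ                 20,822.3336   113,225.6494
P = 20,822.3336; Macaulay duration = 113,225.6494 / 20,822.3336 = 5.43770 years.
Modified duration = D_Mac / (1 + y) = 5.43770 / 1.119 = 4.85943 years.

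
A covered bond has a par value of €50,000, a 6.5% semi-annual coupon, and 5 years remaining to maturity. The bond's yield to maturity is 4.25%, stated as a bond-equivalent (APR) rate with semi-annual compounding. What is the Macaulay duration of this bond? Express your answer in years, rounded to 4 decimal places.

4.3841 years

Periodic yield y = 0.02125. Discount each cash flow and weight by its period:
  t   CF        PV=CF/(1+0.02125)^t    t·PV
  1     1,625.00     1,591.1873     1,591.1873
  2     1,625.00     1,558.0781     3,116.1562
  3     1,625.00     1,525.6579     4,576.9736
  4     1,625.00     1,493.9122     5,975.6490
  5     1,625.00     1,462.8272     7,314.1358
  6     1,625.00     1,432.3889     8,594.3334
  7     1,625.00     1,402.5840     9,818.0880
  8     1,625.00     1,373.3993    10,987.1941
  9     1,625.00     1,344.8218    12,103.3962
  10   51,625.00    41,834.9611   418,349.6108
  Σ                 55,019.8177   482,426.7244
Price P = Σ PV = 55,019.8177.
Macaulay duration = Σ(t·PV) / P = 482,426.7244 / 55,019.8177 = 8.76824 half-year periods.
In years: 8.76824 / 2 = 4.38412 years.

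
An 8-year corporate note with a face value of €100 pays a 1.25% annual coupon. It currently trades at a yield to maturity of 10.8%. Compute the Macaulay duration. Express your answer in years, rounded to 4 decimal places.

Periodic yield y = 0.108. Discount each cash flow and weight by its year:
  t   CF        PV=CF/(1+0.108)^t    t·PV
  1         1.25         1.1282         1.1282
  2         1.25         1.0182         2.0364
  3         1.25         0.9189         2.7568
  4         1.25         0.8294         3.3175
  5         1.25         0.7485         3.7427
  6         1.25         0.6756         4.0534
  7         1.25         0.6097         4.2681
  8       101.25        44.5735       356.5882
  Σ                     50.5020       377.8912
Price P = Σ PV = 50.5020.
Macaulay duration = Σ(t·PV) / P = 377.8912 / 50.5020 = 7.48269 years.

7.4827 years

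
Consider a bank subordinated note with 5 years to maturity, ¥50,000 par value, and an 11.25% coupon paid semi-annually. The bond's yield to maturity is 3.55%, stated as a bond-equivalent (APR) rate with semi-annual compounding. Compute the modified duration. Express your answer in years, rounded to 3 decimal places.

Periodic yield y = 0.01775. First find Macaulay duration:
  t   CF        PV=CF/(1+0.01775)^t    t·PV
  1     2,812.50     2,763.4488     2,763.4488
  2     2,812.50     2,715.2530     5,430.5061
  3     2,812.50     2,667.8979     8,003.6936
  4     2,812.50     2,621.3686    10,485.4743
  5     2,812.50     2,575.6508    12,878.2538
  6     2,812.50     2,530.7303    15,184.3818
  7     2,812.50     2,486.5933    17,406.1529
  8     2,812.50     2,443.2260    19,545.8081
  9     2,812.50     2,400.6151    21,605.5358
  10   52,812.50    44,292.0331   442,920.3310
  Σ                 67,496.8168   556,223.5860
P = 67,496.8168; Macaulay duration = 556,223.5860 / 67,496.8168 = 8.24074 half-year periods = 4.12037 years.
Modified duration = D_Mac / (1 + y) = 4.12037 / 1.01775 = 4.04851 years.

4.049 years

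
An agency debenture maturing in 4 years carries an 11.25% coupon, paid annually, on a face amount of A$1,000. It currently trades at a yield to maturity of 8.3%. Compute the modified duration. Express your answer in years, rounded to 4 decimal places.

Periodic yield y = 0.083. First find Macaulay duration:
  t   CF        PV=CF/(1+0.083)^t    t·PV
  1       112.50       103.8781       103.8781
  2       112.50        95.9170       191.8340
  3       112.50        88.5660       265.6981
  4     1,112.50       808.6977     3,234.7907
  Σ                  1,097.0588     3,796.2009
P = 1,097.0588; Macaulay duration = 3,796.2009 / 1,097.0588 = 3.46034 years.
Modified duration = D_Mac / (1 + y) = 3.46034 / 1.083 = 3.19515 years.

3.1951 years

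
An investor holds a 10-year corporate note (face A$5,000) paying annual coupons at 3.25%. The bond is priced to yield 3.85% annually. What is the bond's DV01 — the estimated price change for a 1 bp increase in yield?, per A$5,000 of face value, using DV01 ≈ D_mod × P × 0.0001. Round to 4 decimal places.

Periodic yield y = 0.0385.
  t   CF        PV=CF/(1+0.0385)^t    t·PV
  1       162.50       156.4757       156.4757
  2       162.50       150.6747       301.3494
  3       162.50       145.0888       435.2664
  4       162.50       139.7100       558.8398
  5       162.50       134.5305       672.6527
  6       162.50       129.5431       777.2587
  7       162.50       124.7406       873.1843
  8       162.50       120.1161       960.9291
  9       162.50       115.6631     1,040.9680
  10    5,162.50     3,538.3033    35,383.0329
  Σ                  4,754.8459    41,159.9569
P = 4,754.8459; D_Mac = 8.65642 yrs; D_mod = 8.33551 yrs.
DV01 ≈ 8.33551 × 4,754.8459 × 0.0001 = 3.963405.

A$3.9634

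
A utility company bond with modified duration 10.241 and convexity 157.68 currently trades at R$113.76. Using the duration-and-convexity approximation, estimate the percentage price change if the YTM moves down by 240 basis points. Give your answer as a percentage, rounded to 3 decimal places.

Duration effect: -D_mod·Δy = -10.241 × (-0.024) = +0.245784
Convexity effect: ½·C·(Δy)² = 0.5 × 157.68 × (-0.024)² = +0.04541184
ΔP/P ≈ +0.245784 + 0.04541184 = +0.29119584
= +29.119584%.

+29.120%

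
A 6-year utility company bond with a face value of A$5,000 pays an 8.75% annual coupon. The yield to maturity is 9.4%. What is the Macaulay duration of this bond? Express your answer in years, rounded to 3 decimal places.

4.897 years

Periodic yield y = 0.094. Discount each cash flow and weight by its year:
  t   CF        PV=CF/(1+0.094)^t    t·PV
  1       437.50       399.9086       399.9086
  2       437.50       365.5472       731.0943
  3       437.50       334.1382     1,002.4145
  4       437.50       305.4279     1,221.7118
  5       437.50       279.1846     1,395.9230
  6     5,437.50     3,171.7236    19,030.3418
  Σ                  4,855.9301    23,781.3940
Price P = Σ PV = 4,855.9301.
Macaulay duration = Σ(t·PV) / P = 23,781.3940 / 4,855.9301 = 4.89739 years.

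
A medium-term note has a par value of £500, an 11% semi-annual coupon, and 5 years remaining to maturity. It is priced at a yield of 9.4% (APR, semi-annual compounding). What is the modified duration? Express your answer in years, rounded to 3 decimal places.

3.831 years

Periodic yield y = 0.047. First find Macaulay duration:
  t   CF        PV=CF/(1+0.047)^t    t·PV
  1        27.50        26.2655        26.2655
  2        27.50        25.0865        50.1729
  3        27.50        23.9603        71.8810
  4        27.50        22.8847        91.5390
  5        27.50        21.8574       109.2872
  6        27.50        20.8763       125.2575
  7        27.50        19.9391       139.5738
  8        27.50        19.0440       152.3524
  9        27.50        18.1892       163.7024
  10      527.50       333.2389     3,332.3887
  Σ                    531.3419     4,262.4203
P = 531.3419; Macaulay duration = 4,262.4203 / 531.3419 = 8.02199 half-year periods = 4.01100 years.
Modified duration = D_Mac / (1 + y) = 4.01100 / 1.047 = 3.83094 years.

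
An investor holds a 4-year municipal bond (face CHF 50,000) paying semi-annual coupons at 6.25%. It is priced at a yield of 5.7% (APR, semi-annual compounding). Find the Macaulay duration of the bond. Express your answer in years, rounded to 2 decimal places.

3.61 years

Periodic yield y = 0.0285. Discount each cash flow and weight by its period:
  t   CF        PV=CF/(1+0.0285)^t    t·PV
  1     1,562.50     1,519.2027     1,519.2027
  2     1,562.50     1,477.1052     2,954.2104
  3     1,562.50     1,436.1743     4,308.5228
  4     1,562.50     1,396.3775     5,585.5100
  5     1,562.50     1,357.6835     6,788.4176
  6     1,562.50     1,320.0618     7,920.3705
  7     1,562.50     1,283.4825     8,984.3775
  8    51,562.50    41,181.2569   329,450.0552
  Σ                 50,971.3444   367,510.6668
Price P = Σ PV = 50,971.3444.
Macaulay duration = Σ(t·PV) / P = 367,510.6668 / 50,971.3444 = 7.21014 half-year periods.
In years: 7.21014 / 2 = 3.60507 years.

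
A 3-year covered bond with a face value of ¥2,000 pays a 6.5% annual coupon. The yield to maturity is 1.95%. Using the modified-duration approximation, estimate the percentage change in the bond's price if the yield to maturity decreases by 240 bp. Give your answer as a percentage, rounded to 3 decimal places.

+6.667%

Periodic yield y = 0.0195. Modified duration first:
  t   CF        PV=CF/(1+0.0195)^t    t·PV
  1       130.00       127.5135       127.5135
  2       130.00       125.0745       250.1491
  3     2,130.00     2,010.1012     6,030.3035
  Σ                  2,262.6892     6,407.9660
P = 2,262.6892; D_Mac = 2.83201 yrs; D_mod = 2.83201/(1+0.0195) = 2.77785 yrs.
ΔP/P ≈ -D_mod · Δy = -2.77785 × (-0.024) = +0.066668 = +6.6668%.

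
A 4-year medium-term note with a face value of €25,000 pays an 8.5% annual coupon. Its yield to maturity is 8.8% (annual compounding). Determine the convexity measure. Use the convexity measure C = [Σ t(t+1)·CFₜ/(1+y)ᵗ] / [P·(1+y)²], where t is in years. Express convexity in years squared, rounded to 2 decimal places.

14.39

With y = 0.088:
  t   CF        PV=CF/(1+0.088)^t    t·PV        t(t+1)·PV
  1     2,125.00     1,953.1250     1,953.1250       3,906.2500
  2     2,125.00     1,795.1517     3,590.3033      10,770.9099
  3     2,125.00     1,649.9556     4,949.8667      19,799.4668
  4    27,125.00    19,357.7183    77,430.8732     387,154.3659
  Σ                 24,755.9505    87,924.1682     421,630.9926
P = 24,755.9505.
Convexity = Σ t(t+1)·PV / [P·(1+y)²] = 421,630.9926 / (24,755.9505 × 1.183744) = 14.38782.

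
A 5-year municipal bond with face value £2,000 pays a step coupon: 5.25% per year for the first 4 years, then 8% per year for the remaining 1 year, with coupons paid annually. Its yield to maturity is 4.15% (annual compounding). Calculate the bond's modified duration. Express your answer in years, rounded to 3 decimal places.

4.367 years

Periodic yield y = 0.0415. First find Macaulay duration:
  t   CF        PV=CF/(1+0.0415)^t    t·PV
  1       105.00       100.8161       100.8161
  2       105.00        96.7990       193.5979
  3       105.00        92.9419       278.8257
  4       105.00        89.2385       356.9540
  5     2,160.00     1,762.6147     8,813.0733
  Σ                  2,142.4101     9,743.2670
P = 2,142.4101; Macaulay duration = 9,743.2670 / 2,142.4101 = 4.54781 years.
Modified duration = D_Mac / (1 + y) = 4.54781 / 1.0415 = 4.36659 years.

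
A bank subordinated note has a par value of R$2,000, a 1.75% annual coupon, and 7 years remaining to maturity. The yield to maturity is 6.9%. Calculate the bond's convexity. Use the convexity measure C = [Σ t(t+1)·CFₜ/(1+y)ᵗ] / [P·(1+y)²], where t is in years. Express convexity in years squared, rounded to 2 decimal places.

45.06

With y = 0.069:
  t   CF        PV=CF/(1+0.069)^t    t·PV        t(t+1)·PV
  1        35.00        32.7409        32.7409          65.4818
  2        35.00        30.6276        61.2552         183.7655
  3        35.00        28.6507        85.9520         343.8082
  4        35.00        26.8014       107.2055         536.0277
  5        35.00        25.0715       125.3573         752.1436
  6        35.00        23.4532       140.7191         985.0337
  7     2,035.00     1,275.6175     8,929.3227      71,434.5814
  Σ                  1,442.9627     9,482.5527      74,300.8418
P = 1,442.9627.
Convexity = Σ t(t+1)·PV / [P·(1+y)²] = 74,300.8418 / (1,442.9627 × 1.142761) = 45.05917.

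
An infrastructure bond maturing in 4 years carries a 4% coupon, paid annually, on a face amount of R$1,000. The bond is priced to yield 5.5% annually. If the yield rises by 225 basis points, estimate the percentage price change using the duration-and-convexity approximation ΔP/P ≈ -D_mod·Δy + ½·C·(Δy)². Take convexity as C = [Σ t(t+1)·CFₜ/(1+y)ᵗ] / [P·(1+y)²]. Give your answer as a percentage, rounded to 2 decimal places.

With y = 0.055:
  t   CF        PV=CF/(1+0.055)^t    t·PV        t(t+1)·PV
  1        40.00        37.9147        37.9147          75.8294
  2        40.00        35.9381        71.8762         215.6286
  3        40.00        34.0645       102.1936         408.7746
  4     1,040.00       839.5054     3,358.0217      16,790.1083
  Σ                    947.4227     3,570.0062      17,490.3408
P = 947.4227; D_Mac = 3.76812 yrs; D_mod = 3.57168 yrs; C = 16.58630.
Duration effect: -3.57168 × (+0.0225) = -0.080363
Convexity effect: 0.5 × 16.58630 × (0.0225)² = +0.0041984
ΔP/P ≈ -0.080363 + 0.0041984 = -0.076164 = -7.6164%.

-7.62%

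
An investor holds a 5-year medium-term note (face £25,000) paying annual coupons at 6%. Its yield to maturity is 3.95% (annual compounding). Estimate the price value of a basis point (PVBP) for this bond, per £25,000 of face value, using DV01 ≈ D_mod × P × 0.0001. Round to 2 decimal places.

Periodic yield y = 0.0395.
  t   CF        PV=CF/(1+0.0395)^t    t·PV
  1     1,500.00     1,443.0014     1,443.0014
  2     1,500.00     1,388.1688     2,776.3376
  3     1,500.00     1,335.4197     4,006.2591
  4     1,500.00     1,284.6750     5,138.7001
  5    26,500.00    21,833.5023   109,167.5113
  Σ                 27,284.7672   122,531.8096
P = 27,284.7672; D_Mac = 4.49085 yrs; D_mod = 4.32020 yrs.
DV01 ≈ 4.32020 × 27,284.7672 × 0.0001 = 11.787572.

£11.79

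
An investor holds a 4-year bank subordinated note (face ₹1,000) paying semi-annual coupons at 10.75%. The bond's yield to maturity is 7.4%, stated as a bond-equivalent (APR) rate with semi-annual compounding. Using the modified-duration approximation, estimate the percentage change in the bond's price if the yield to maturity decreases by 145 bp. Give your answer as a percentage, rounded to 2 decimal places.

Periodic yield y = 0.037. Modified duration first:
  t   CF        PV=CF/(1+0.037)^t    t·PV
  1        53.75        51.8322        51.8322
  2        53.75        49.9828        99.9657
  3        53.75        48.1995       144.5984
  4        53.75        46.4797       185.9189
  5        53.75        44.8213       224.1066
  6        53.75        43.2221       259.3326
  7        53.75        41.6799       291.7596
  8     1,053.75       787.9661     6,303.7288
  Σ                  1,114.1837     7,561.2429
P = 1,114.1837; D_Mac = 6.78635 half-year periods = 3.39318 yrs; D_mod = 3.39318/(1+0.037) = 3.27211 yrs.
ΔP/P ≈ -D_mod · Δy = -3.27211 × (-0.0145) = +0.047446 = +4.7446%.

+4.74%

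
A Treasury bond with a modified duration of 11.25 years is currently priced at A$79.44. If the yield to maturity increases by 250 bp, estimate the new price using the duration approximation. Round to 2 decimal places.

A$57.10

Duration approximation: ΔP/P ≈ -D_mod · Δy = -11.25 × (+0.025) = -0.281250.
New price ≈ 79.44 × (1 - 0.281250) = 57.09750.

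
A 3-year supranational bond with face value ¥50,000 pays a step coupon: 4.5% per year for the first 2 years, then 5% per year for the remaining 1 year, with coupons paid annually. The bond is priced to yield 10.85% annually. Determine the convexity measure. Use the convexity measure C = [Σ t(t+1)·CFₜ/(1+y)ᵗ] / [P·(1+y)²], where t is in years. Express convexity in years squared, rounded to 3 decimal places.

With y = 0.1085:
  t   CF        PV=CF/(1+0.1085)^t    t·PV        t(t+1)·PV
  1     2,250.00     2,029.7700     2,029.7700       4,059.5399
  2     2,250.00     1,831.0960     3,662.1921      10,986.5762
  3    52,500.00    38,543.5943   115,630.7828     462,523.1312
  Σ                 42,404.4603   121,322.7448     477,569.2474
P = 42,404.4603.
Convexity = Σ t(t+1)·PV / [P·(1+y)²] = 477,569.2474 / (42,404.4603 × 1.228772) = 9.16544.

9.165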